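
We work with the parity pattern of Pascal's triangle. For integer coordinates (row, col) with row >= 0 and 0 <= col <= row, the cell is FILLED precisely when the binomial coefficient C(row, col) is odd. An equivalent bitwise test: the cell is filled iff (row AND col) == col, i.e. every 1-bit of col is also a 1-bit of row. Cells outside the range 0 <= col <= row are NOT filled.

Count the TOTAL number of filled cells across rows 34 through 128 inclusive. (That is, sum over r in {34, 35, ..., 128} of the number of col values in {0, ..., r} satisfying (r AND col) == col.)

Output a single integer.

Answer: 1940

Derivation:
r34=100010 pc2: +4 =4
r35=100011 pc3: +8 =12
r36=100100 pc2: +4 =16
r37=100101 pc3: +8 =24
r38=100110 pc3: +8 =32
r39=100111 pc4: +16 =48
r40=101000 pc2: +4 =52
r41=101001 pc3: +8 =60
r42=101010 pc3: +8 =68
r43=101011 pc4: +16 =84
r44=101100 pc3: +8 =92
r45=101101 pc4: +16 =108
r46=101110 pc4: +16 =124
r47=101111 pc5: +32 =156
r48=110000 pc2: +4 =160
r49=110001 pc3: +8 =168
r50=110010 pc3: +8 =176
r51=110011 pc4: +16 =192
r52=110100 pc3: +8 =200
r53=110101 pc4: +16 =216
r54=110110 pc4: +16 =232
r55=110111 pc5: +32 =264
r56=111000 pc3: +8 =272
r57=111001 pc4: +16 =288
r58=111010 pc4: +16 =304
r59=111011 pc5: +32 =336
r60=111100 pc4: +16 =352
r61=111101 pc5: +32 =384
r62=111110 pc5: +32 =416
r63=111111 pc6: +64 =480
r64=1000000 pc1: +2 =482
r65=1000001 pc2: +4 =486
r66=1000010 pc2: +4 =490
r67=1000011 pc3: +8 =498
r68=1000100 pc2: +4 =502
r69=1000101 pc3: +8 =510
r70=1000110 pc3: +8 =518
r71=1000111 pc4: +16 =534
r72=1001000 pc2: +4 =538
r73=1001001 pc3: +8 =546
r74=1001010 pc3: +8 =554
r75=1001011 pc4: +16 =570
r76=1001100 pc3: +8 =578
r77=1001101 pc4: +16 =594
r78=1001110 pc4: +16 =610
r79=1001111 pc5: +32 =642
r80=1010000 pc2: +4 =646
r81=1010001 pc3: +8 =654
r82=1010010 pc3: +8 =662
r83=1010011 pc4: +16 =678
r84=1010100 pc3: +8 =686
r85=1010101 pc4: +16 =702
r86=1010110 pc4: +16 =718
r87=1010111 pc5: +32 =750
r88=1011000 pc3: +8 =758
r89=1011001 pc4: +16 =774
r90=1011010 pc4: +16 =790
r91=1011011 pc5: +32 =822
r92=1011100 pc4: +16 =838
r93=1011101 pc5: +32 =870
r94=1011110 pc5: +32 =902
r95=1011111 pc6: +64 =966
r96=1100000 pc2: +4 =970
r97=1100001 pc3: +8 =978
r98=1100010 pc3: +8 =986
r99=1100011 pc4: +16 =1002
r100=1100100 pc3: +8 =1010
r101=1100101 pc4: +16 =1026
r102=1100110 pc4: +16 =1042
r103=1100111 pc5: +32 =1074
r104=1101000 pc3: +8 =1082
r105=1101001 pc4: +16 =1098
r106=1101010 pc4: +16 =1114
r107=1101011 pc5: +32 =1146
r108=1101100 pc4: +16 =1162
r109=1101101 pc5: +32 =1194
r110=1101110 pc5: +32 =1226
r111=1101111 pc6: +64 =1290
r112=1110000 pc3: +8 =1298
r113=1110001 pc4: +16 =1314
r114=1110010 pc4: +16 =1330
r115=1110011 pc5: +32 =1362
r116=1110100 pc4: +16 =1378
r117=1110101 pc5: +32 =1410
r118=1110110 pc5: +32 =1442
r119=1110111 pc6: +64 =1506
r120=1111000 pc4: +16 =1522
r121=1111001 pc5: +32 =1554
r122=1111010 pc5: +32 =1586
r123=1111011 pc6: +64 =1650
r124=1111100 pc5: +32 =1682
r125=1111101 pc6: +64 =1746
r126=1111110 pc6: +64 =1810
r127=1111111 pc7: +128 =1938
r128=10000000 pc1: +2 =1940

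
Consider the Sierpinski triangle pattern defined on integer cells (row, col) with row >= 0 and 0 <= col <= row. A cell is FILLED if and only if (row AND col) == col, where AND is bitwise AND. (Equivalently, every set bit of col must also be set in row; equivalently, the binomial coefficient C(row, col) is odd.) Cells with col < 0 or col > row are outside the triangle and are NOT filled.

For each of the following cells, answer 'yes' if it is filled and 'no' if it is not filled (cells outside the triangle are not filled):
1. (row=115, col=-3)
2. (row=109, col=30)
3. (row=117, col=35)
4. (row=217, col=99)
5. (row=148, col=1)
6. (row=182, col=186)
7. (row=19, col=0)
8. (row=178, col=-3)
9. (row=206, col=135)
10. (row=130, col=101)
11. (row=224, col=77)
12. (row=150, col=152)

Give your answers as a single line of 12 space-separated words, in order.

(115,-3): col outside [0, 115] -> not filled
(109,30): row=0b1101101, col=0b11110, row AND col = 0b1100 = 12; 12 != 30 -> empty
(117,35): row=0b1110101, col=0b100011, row AND col = 0b100001 = 33; 33 != 35 -> empty
(217,99): row=0b11011001, col=0b1100011, row AND col = 0b1000001 = 65; 65 != 99 -> empty
(148,1): row=0b10010100, col=0b1, row AND col = 0b0 = 0; 0 != 1 -> empty
(182,186): col outside [0, 182] -> not filled
(19,0): row=0b10011, col=0b0, row AND col = 0b0 = 0; 0 == 0 -> filled
(178,-3): col outside [0, 178] -> not filled
(206,135): row=0b11001110, col=0b10000111, row AND col = 0b10000110 = 134; 134 != 135 -> empty
(130,101): row=0b10000010, col=0b1100101, row AND col = 0b0 = 0; 0 != 101 -> empty
(224,77): row=0b11100000, col=0b1001101, row AND col = 0b1000000 = 64; 64 != 77 -> empty
(150,152): col outside [0, 150] -> not filled

Answer: no no no no no no yes no no no no no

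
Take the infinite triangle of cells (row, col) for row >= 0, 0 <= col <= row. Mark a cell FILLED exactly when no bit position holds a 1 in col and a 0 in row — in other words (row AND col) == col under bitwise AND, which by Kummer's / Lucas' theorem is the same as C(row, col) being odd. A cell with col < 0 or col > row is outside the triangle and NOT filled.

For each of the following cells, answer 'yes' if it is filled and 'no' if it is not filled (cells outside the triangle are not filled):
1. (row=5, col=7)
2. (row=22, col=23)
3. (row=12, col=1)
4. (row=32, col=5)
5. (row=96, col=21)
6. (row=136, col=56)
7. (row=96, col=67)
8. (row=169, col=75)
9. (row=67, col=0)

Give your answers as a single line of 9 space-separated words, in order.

Answer: no no no no no no no no yes

Derivation:
(5,7): col outside [0, 5] -> not filled
(22,23): col outside [0, 22] -> not filled
(12,1): row=0b1100, col=0b1, row AND col = 0b0 = 0; 0 != 1 -> empty
(32,5): row=0b100000, col=0b101, row AND col = 0b0 = 0; 0 != 5 -> empty
(96,21): row=0b1100000, col=0b10101, row AND col = 0b0 = 0; 0 != 21 -> empty
(136,56): row=0b10001000, col=0b111000, row AND col = 0b1000 = 8; 8 != 56 -> empty
(96,67): row=0b1100000, col=0b1000011, row AND col = 0b1000000 = 64; 64 != 67 -> empty
(169,75): row=0b10101001, col=0b1001011, row AND col = 0b1001 = 9; 9 != 75 -> empty
(67,0): row=0b1000011, col=0b0, row AND col = 0b0 = 0; 0 == 0 -> filled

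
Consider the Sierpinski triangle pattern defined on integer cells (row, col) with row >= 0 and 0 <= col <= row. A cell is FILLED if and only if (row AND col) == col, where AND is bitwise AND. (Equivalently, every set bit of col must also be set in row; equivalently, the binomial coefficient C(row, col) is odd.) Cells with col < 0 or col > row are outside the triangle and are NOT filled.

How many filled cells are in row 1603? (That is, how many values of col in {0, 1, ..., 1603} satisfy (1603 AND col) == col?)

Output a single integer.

1603 in binary = 11001000011
popcount(1603) = number of 1-bits in 11001000011 = 5
A col c satisfies (1603 AND c) == c iff every set bit of c is also set in 1603; each of the 5 set bits of 1603 can independently be on or off in c.
count = 2^5 = 32

Answer: 32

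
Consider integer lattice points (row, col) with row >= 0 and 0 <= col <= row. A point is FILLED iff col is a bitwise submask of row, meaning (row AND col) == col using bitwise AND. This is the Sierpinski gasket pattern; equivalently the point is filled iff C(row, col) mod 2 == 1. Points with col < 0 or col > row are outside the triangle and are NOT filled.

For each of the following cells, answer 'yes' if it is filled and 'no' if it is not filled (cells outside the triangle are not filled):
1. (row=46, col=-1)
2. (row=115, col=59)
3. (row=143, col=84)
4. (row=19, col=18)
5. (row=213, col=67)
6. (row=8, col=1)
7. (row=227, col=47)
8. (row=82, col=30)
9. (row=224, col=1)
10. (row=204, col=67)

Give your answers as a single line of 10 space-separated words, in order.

Answer: no no no yes no no no no no no

Derivation:
(46,-1): col outside [0, 46] -> not filled
(115,59): row=0b1110011, col=0b111011, row AND col = 0b110011 = 51; 51 != 59 -> empty
(143,84): row=0b10001111, col=0b1010100, row AND col = 0b100 = 4; 4 != 84 -> empty
(19,18): row=0b10011, col=0b10010, row AND col = 0b10010 = 18; 18 == 18 -> filled
(213,67): row=0b11010101, col=0b1000011, row AND col = 0b1000001 = 65; 65 != 67 -> empty
(8,1): row=0b1000, col=0b1, row AND col = 0b0 = 0; 0 != 1 -> empty
(227,47): row=0b11100011, col=0b101111, row AND col = 0b100011 = 35; 35 != 47 -> empty
(82,30): row=0b1010010, col=0b11110, row AND col = 0b10010 = 18; 18 != 30 -> empty
(224,1): row=0b11100000, col=0b1, row AND col = 0b0 = 0; 0 != 1 -> empty
(204,67): row=0b11001100, col=0b1000011, row AND col = 0b1000000 = 64; 64 != 67 -> empty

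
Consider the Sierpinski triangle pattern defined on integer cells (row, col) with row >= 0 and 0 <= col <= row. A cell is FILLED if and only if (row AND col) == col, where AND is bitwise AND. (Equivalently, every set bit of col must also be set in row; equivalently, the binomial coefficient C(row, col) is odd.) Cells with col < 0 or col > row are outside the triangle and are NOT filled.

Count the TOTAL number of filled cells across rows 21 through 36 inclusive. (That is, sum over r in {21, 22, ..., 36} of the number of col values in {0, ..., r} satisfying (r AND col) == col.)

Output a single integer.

r21=10101 pc3: +8 =8
r22=10110 pc3: +8 =16
r23=10111 pc4: +16 =32
r24=11000 pc2: +4 =36
r25=11001 pc3: +8 =44
r26=11010 pc3: +8 =52
r27=11011 pc4: +16 =68
r28=11100 pc3: +8 =76
r29=11101 pc4: +16 =92
r30=11110 pc4: +16 =108
r31=11111 pc5: +32 =140
r32=100000 pc1: +2 =142
r33=100001 pc2: +4 =146
r34=100010 pc2: +4 =150
r35=100011 pc3: +8 =158
r36=100100 pc2: +4 =162

Answer: 162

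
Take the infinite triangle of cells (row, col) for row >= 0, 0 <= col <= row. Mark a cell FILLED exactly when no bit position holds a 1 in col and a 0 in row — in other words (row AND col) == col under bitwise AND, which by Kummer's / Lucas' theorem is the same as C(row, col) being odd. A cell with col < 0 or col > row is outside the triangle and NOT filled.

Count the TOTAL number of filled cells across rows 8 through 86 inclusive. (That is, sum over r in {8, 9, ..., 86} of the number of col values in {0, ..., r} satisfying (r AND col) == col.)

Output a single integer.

Answer: 940

Derivation:
r8=1000 pc1: +2 =2
r9=1001 pc2: +4 =6
r10=1010 pc2: +4 =10
r11=1011 pc3: +8 =18
r12=1100 pc2: +4 =22
r13=1101 pc3: +8 =30
r14=1110 pc3: +8 =38
r15=1111 pc4: +16 =54
r16=10000 pc1: +2 =56
r17=10001 pc2: +4 =60
r18=10010 pc2: +4 =64
r19=10011 pc3: +8 =72
r20=10100 pc2: +4 =76
r21=10101 pc3: +8 =84
r22=10110 pc3: +8 =92
r23=10111 pc4: +16 =108
r24=11000 pc2: +4 =112
r25=11001 pc3: +8 =120
r26=11010 pc3: +8 =128
r27=11011 pc4: +16 =144
r28=11100 pc3: +8 =152
r29=11101 pc4: +16 =168
r30=11110 pc4: +16 =184
r31=11111 pc5: +32 =216
r32=100000 pc1: +2 =218
r33=100001 pc2: +4 =222
r34=100010 pc2: +4 =226
r35=100011 pc3: +8 =234
r36=100100 pc2: +4 =238
r37=100101 pc3: +8 =246
r38=100110 pc3: +8 =254
r39=100111 pc4: +16 =270
r40=101000 pc2: +4 =274
r41=101001 pc3: +8 =282
r42=101010 pc3: +8 =290
r43=101011 pc4: +16 =306
r44=101100 pc3: +8 =314
r45=101101 pc4: +16 =330
r46=101110 pc4: +16 =346
r47=101111 pc5: +32 =378
r48=110000 pc2: +4 =382
r49=110001 pc3: +8 =390
r50=110010 pc3: +8 =398
r51=110011 pc4: +16 =414
r52=110100 pc3: +8 =422
r53=110101 pc4: +16 =438
r54=110110 pc4: +16 =454
r55=110111 pc5: +32 =486
r56=111000 pc3: +8 =494
r57=111001 pc4: +16 =510
r58=111010 pc4: +16 =526
r59=111011 pc5: +32 =558
r60=111100 pc4: +16 =574
r61=111101 pc5: +32 =606
r62=111110 pc5: +32 =638
r63=111111 pc6: +64 =702
r64=1000000 pc1: +2 =704
r65=1000001 pc2: +4 =708
r66=1000010 pc2: +4 =712
r67=1000011 pc3: +8 =720
r68=1000100 pc2: +4 =724
r69=1000101 pc3: +8 =732
r70=1000110 pc3: +8 =740
r71=1000111 pc4: +16 =756
r72=1001000 pc2: +4 =760
r73=1001001 pc3: +8 =768
r74=1001010 pc3: +8 =776
r75=1001011 pc4: +16 =792
r76=1001100 pc3: +8 =800
r77=1001101 pc4: +16 =816
r78=1001110 pc4: +16 =832
r79=1001111 pc5: +32 =864
r80=1010000 pc2: +4 =868
r81=1010001 pc3: +8 =876
r82=1010010 pc3: +8 =884
r83=1010011 pc4: +16 =900
r84=1010100 pc3: +8 =908
r85=1010101 pc4: +16 =924
r86=1010110 pc4: +16 =940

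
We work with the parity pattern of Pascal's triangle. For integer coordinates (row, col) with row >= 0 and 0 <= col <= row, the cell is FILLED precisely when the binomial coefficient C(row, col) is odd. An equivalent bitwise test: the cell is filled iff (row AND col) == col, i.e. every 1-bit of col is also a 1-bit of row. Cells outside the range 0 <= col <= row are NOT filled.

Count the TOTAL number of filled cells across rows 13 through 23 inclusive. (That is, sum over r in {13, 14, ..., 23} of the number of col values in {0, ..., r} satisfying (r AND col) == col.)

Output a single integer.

Answer: 86

Derivation:
r13=1101 pc3: +8 =8
r14=1110 pc3: +8 =16
r15=1111 pc4: +16 =32
r16=10000 pc1: +2 =34
r17=10001 pc2: +4 =38
r18=10010 pc2: +4 =42
r19=10011 pc3: +8 =50
r20=10100 pc2: +4 =54
r21=10101 pc3: +8 =62
r22=10110 pc3: +8 =70
r23=10111 pc4: +16 =86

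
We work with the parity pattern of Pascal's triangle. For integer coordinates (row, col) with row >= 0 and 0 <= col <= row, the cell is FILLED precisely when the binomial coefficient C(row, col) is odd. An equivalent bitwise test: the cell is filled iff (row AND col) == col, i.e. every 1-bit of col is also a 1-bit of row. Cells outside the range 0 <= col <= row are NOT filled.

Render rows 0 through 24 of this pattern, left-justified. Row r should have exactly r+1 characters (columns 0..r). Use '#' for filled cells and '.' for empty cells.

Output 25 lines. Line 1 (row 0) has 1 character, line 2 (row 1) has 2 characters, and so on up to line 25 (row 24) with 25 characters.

Answer: #
##
#.#
####
#...#
##..##
#.#.#.#
########
#.......#
##......##
#.#.....#.#
####....####
#...#...#...#
##..##..##..##
#.#.#.#.#.#.#.#
################
#...............#
##..............##
#.#.............#.#
####............####
#...#...........#...#
##..##..........##..##
#.#.#.#.........#.#.#.#
########........########
#.......#.......#.......#

Derivation:
r0=0: #
r1=1: ##
r2=10: #.#
r3=11: ####
r4=100: #...#
r5=101: ##..##
r6=110: #.#.#.#
r7=111: ########
r8=1000: #.......#
r9=1001: ##......##
r10=1010: #.#.....#.#
r11=1011: ####....####
r12=1100: #...#...#...#
r13=1101: ##..##..##..##
r14=1110: #.#.#.#.#.#.#.#
r15=1111: ################
r16=10000: #...............#
r17=10001: ##..............##
r18=10010: #.#.............#.#
r19=10011: ####............####
r20=10100: #...#...........#...#
r21=10101: ##..##..........##..##
r22=10110: #.#.#.#.........#.#.#.#
r23=10111: ########........########
r24=11000: #.......#.......#.......#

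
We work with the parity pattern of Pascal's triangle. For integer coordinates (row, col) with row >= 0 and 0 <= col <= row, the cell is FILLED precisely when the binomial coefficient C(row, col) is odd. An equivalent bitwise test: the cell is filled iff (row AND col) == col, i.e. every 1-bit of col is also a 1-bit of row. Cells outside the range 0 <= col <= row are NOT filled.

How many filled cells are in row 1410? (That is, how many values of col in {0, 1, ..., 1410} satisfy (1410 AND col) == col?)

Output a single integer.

1410 in binary = 10110000010
popcount(1410) = number of 1-bits in 10110000010 = 4
A col c satisfies (1410 AND c) == c iff every set bit of c is also set in 1410; each of the 4 set bits of 1410 can independently be on or off in c.
count = 2^4 = 16

Answer: 16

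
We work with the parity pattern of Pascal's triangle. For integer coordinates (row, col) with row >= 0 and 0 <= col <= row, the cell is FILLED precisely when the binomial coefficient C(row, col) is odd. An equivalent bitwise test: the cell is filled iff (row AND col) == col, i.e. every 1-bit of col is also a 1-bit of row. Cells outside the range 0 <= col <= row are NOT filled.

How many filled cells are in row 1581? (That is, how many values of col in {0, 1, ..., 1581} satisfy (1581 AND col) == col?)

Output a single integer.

Answer: 64

Derivation:
1581 in binary = 11000101101
popcount(1581) = number of 1-bits in 11000101101 = 6
A col c satisfies (1581 AND c) == c iff every set bit of c is also set in 1581; each of the 6 set bits of 1581 can independently be on or off in c.
count = 2^6 = 64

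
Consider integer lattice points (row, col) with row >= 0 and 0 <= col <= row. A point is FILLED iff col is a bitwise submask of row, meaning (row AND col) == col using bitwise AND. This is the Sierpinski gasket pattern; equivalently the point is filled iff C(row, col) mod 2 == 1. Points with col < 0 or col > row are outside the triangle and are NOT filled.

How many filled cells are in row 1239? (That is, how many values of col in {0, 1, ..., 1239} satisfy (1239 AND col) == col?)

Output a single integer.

Answer: 128

Derivation:
1239 in binary = 10011010111
popcount(1239) = number of 1-bits in 10011010111 = 7
A col c satisfies (1239 AND c) == c iff every set bit of c is also set in 1239; each of the 7 set bits of 1239 can independently be on or off in c.
count = 2^7 = 128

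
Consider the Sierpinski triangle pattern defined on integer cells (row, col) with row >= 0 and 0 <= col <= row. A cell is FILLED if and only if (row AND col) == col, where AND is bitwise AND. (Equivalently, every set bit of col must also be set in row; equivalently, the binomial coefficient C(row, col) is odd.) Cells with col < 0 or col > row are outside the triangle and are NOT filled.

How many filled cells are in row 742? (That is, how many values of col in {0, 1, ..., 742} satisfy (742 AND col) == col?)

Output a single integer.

742 in binary = 1011100110
popcount(742) = number of 1-bits in 1011100110 = 6
A col c satisfies (742 AND c) == c iff every set bit of c is also set in 742; each of the 6 set bits of 742 can independently be on or off in c.
count = 2^6 = 64

Answer: 64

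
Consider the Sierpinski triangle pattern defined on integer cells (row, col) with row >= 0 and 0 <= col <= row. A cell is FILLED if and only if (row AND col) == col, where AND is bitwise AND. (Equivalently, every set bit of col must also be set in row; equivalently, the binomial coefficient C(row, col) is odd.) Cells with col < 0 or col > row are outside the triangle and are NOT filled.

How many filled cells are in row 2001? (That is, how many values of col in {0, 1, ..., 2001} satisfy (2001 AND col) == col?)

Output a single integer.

2001 in binary = 11111010001
popcount(2001) = number of 1-bits in 11111010001 = 7
A col c satisfies (2001 AND c) == c iff every set bit of c is also set in 2001; each of the 7 set bits of 2001 can independently be on or off in c.
count = 2^7 = 128

Answer: 128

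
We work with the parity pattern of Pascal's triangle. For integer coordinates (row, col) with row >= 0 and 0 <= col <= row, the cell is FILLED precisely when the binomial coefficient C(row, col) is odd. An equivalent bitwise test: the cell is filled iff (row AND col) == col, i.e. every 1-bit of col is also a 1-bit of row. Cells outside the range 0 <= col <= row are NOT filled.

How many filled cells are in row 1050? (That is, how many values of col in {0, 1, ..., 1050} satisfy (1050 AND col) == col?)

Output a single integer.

1050 in binary = 10000011010
popcount(1050) = number of 1-bits in 10000011010 = 4
A col c satisfies (1050 AND c) == c iff every set bit of c is also set in 1050; each of the 4 set bits of 1050 can independently be on or off in c.
count = 2^4 = 16

Answer: 16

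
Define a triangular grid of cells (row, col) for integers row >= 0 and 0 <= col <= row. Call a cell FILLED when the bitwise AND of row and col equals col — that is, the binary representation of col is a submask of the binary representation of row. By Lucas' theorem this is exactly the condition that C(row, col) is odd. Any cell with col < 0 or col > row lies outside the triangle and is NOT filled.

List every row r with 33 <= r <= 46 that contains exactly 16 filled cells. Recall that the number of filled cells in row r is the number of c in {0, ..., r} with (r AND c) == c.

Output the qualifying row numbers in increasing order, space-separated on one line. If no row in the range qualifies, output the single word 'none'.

Answer: 39 43 45 46

Derivation:
Row r has 2^popcount(r) filled cells, so we need popcount(r) = log2(16) = 4.
Scan r = 33..46 and keep those with exactly 4 one-bits:
r=33=100001 popcount=2 -> skip
r=34=100010 popcount=2 -> skip
r=35=100011 popcount=3 -> skip
r=36=100100 popcount=2 -> skip
r=37=100101 popcount=3 -> skip
r=38=100110 popcount=3 -> skip
r=39=100111 popcount=4 -> KEEP
r=40=101000 popcount=2 -> skip
r=41=101001 popcount=3 -> skip
r=42=101010 popcount=3 -> skip
r=43=101011 popcount=4 -> KEEP
r=44=101100 popcount=3 -> skip
r=45=101101 popcount=4 -> KEEP
r=46=101110 popcount=4 -> KEEP
Kept rows: 39 43 45 46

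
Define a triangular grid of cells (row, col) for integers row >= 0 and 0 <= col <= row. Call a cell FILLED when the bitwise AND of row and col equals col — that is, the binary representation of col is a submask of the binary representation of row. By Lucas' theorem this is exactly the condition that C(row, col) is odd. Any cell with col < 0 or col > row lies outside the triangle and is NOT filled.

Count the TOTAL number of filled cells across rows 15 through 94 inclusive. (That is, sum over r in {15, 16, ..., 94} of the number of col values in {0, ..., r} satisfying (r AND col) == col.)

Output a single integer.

r15=1111 pc4: +16 =16
r16=10000 pc1: +2 =18
r17=10001 pc2: +4 =22
r18=10010 pc2: +4 =26
r19=10011 pc3: +8 =34
r20=10100 pc2: +4 =38
r21=10101 pc3: +8 =46
r22=10110 pc3: +8 =54
r23=10111 pc4: +16 =70
r24=11000 pc2: +4 =74
r25=11001 pc3: +8 =82
r26=11010 pc3: +8 =90
r27=11011 pc4: +16 =106
r28=11100 pc3: +8 =114
r29=11101 pc4: +16 =130
r30=11110 pc4: +16 =146
r31=11111 pc5: +32 =178
r32=100000 pc1: +2 =180
r33=100001 pc2: +4 =184
r34=100010 pc2: +4 =188
r35=100011 pc3: +8 =196
r36=100100 pc2: +4 =200
r37=100101 pc3: +8 =208
r38=100110 pc3: +8 =216
r39=100111 pc4: +16 =232
r40=101000 pc2: +4 =236
r41=101001 pc3: +8 =244
r42=101010 pc3: +8 =252
r43=101011 pc4: +16 =268
r44=101100 pc3: +8 =276
r45=101101 pc4: +16 =292
r46=101110 pc4: +16 =308
r47=101111 pc5: +32 =340
r48=110000 pc2: +4 =344
r49=110001 pc3: +8 =352
r50=110010 pc3: +8 =360
r51=110011 pc4: +16 =376
r52=110100 pc3: +8 =384
r53=110101 pc4: +16 =400
r54=110110 pc4: +16 =416
r55=110111 pc5: +32 =448
r56=111000 pc3: +8 =456
r57=111001 pc4: +16 =472
r58=111010 pc4: +16 =488
r59=111011 pc5: +32 =520
r60=111100 pc4: +16 =536
r61=111101 pc5: +32 =568
r62=111110 pc5: +32 =600
r63=111111 pc6: +64 =664
r64=1000000 pc1: +2 =666
r65=1000001 pc2: +4 =670
r66=1000010 pc2: +4 =674
r67=1000011 pc3: +8 =682
r68=1000100 pc2: +4 =686
r69=1000101 pc3: +8 =694
r70=1000110 pc3: +8 =702
r71=1000111 pc4: +16 =718
r72=1001000 pc2: +4 =722
r73=1001001 pc3: +8 =730
r74=1001010 pc3: +8 =738
r75=1001011 pc4: +16 =754
r76=1001100 pc3: +8 =762
r77=1001101 pc4: +16 =778
r78=1001110 pc4: +16 =794
r79=1001111 pc5: +32 =826
r80=1010000 pc2: +4 =830
r81=1010001 pc3: +8 =838
r82=1010010 pc3: +8 =846
r83=1010011 pc4: +16 =862
r84=1010100 pc3: +8 =870
r85=1010101 pc4: +16 =886
r86=1010110 pc4: +16 =902
r87=1010111 pc5: +32 =934
r88=1011000 pc3: +8 =942
r89=1011001 pc4: +16 =958
r90=1011010 pc4: +16 =974
r91=1011011 pc5: +32 =1006
r92=1011100 pc4: +16 =1022
r93=1011101 pc5: +32 =1054
r94=1011110 pc5: +32 =1086

Answer: 1086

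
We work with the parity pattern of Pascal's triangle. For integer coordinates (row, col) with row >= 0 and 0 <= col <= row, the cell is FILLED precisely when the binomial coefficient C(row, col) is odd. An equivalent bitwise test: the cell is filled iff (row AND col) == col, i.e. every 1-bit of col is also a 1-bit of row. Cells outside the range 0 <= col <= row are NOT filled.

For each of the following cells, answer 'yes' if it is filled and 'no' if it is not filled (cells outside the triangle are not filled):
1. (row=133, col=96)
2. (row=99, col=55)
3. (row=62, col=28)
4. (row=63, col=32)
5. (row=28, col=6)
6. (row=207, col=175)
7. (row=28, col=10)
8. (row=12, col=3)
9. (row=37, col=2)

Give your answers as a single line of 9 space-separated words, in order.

(133,96): row=0b10000101, col=0b1100000, row AND col = 0b0 = 0; 0 != 96 -> empty
(99,55): row=0b1100011, col=0b110111, row AND col = 0b100011 = 35; 35 != 55 -> empty
(62,28): row=0b111110, col=0b11100, row AND col = 0b11100 = 28; 28 == 28 -> filled
(63,32): row=0b111111, col=0b100000, row AND col = 0b100000 = 32; 32 == 32 -> filled
(28,6): row=0b11100, col=0b110, row AND col = 0b100 = 4; 4 != 6 -> empty
(207,175): row=0b11001111, col=0b10101111, row AND col = 0b10001111 = 143; 143 != 175 -> empty
(28,10): row=0b11100, col=0b1010, row AND col = 0b1000 = 8; 8 != 10 -> empty
(12,3): row=0b1100, col=0b11, row AND col = 0b0 = 0; 0 != 3 -> empty
(37,2): row=0b100101, col=0b10, row AND col = 0b0 = 0; 0 != 2 -> empty

Answer: no no yes yes no no no no no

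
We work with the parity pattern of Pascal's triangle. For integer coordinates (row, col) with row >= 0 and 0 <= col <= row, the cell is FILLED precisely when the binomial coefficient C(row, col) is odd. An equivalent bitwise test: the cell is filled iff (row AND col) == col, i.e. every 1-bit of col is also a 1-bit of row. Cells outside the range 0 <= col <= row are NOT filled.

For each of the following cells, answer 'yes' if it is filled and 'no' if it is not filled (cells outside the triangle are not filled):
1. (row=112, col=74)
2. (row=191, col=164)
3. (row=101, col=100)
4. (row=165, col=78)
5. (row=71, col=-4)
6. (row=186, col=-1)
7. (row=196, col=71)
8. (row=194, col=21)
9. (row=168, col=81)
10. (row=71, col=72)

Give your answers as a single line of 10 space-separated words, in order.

(112,74): row=0b1110000, col=0b1001010, row AND col = 0b1000000 = 64; 64 != 74 -> empty
(191,164): row=0b10111111, col=0b10100100, row AND col = 0b10100100 = 164; 164 == 164 -> filled
(101,100): row=0b1100101, col=0b1100100, row AND col = 0b1100100 = 100; 100 == 100 -> filled
(165,78): row=0b10100101, col=0b1001110, row AND col = 0b100 = 4; 4 != 78 -> empty
(71,-4): col outside [0, 71] -> not filled
(186,-1): col outside [0, 186] -> not filled
(196,71): row=0b11000100, col=0b1000111, row AND col = 0b1000100 = 68; 68 != 71 -> empty
(194,21): row=0b11000010, col=0b10101, row AND col = 0b0 = 0; 0 != 21 -> empty
(168,81): row=0b10101000, col=0b1010001, row AND col = 0b0 = 0; 0 != 81 -> empty
(71,72): col outside [0, 71] -> not filled

Answer: no yes yes no no no no no no no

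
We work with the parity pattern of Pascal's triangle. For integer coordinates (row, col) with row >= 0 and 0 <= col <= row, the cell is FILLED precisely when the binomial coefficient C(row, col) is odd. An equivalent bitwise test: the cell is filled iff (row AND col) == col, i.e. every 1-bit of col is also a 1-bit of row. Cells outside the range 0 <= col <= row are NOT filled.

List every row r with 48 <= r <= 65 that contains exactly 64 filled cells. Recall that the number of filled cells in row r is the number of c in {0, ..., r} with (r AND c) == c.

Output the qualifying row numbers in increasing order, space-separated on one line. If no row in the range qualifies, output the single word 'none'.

Row r has 2^popcount(r) filled cells, so we need popcount(r) = log2(64) = 6.
Scan r = 48..65 and keep those with exactly 6 one-bits:
r=48=110000 popcount=2 -> skip
r=49=110001 popcount=3 -> skip
r=50=110010 popcount=3 -> skip
r=51=110011 popcount=4 -> skip
r=52=110100 popcount=3 -> skip
r=53=110101 popcount=4 -> skip
r=54=110110 popcount=4 -> skip
r=55=110111 popcount=5 -> skip
r=56=111000 popcount=3 -> skip
r=57=111001 popcount=4 -> skip
r=58=111010 popcount=4 -> skip
r=59=111011 popcount=5 -> skip
r=60=111100 popcount=4 -> skip
r=61=111101 popcount=5 -> skip
r=62=111110 popcount=5 -> skip
r=63=111111 popcount=6 -> KEEP
r=64=1000000 popcount=1 -> skip
r=65=1000001 popcount=2 -> skip
Kept rows: 63

Answer: 63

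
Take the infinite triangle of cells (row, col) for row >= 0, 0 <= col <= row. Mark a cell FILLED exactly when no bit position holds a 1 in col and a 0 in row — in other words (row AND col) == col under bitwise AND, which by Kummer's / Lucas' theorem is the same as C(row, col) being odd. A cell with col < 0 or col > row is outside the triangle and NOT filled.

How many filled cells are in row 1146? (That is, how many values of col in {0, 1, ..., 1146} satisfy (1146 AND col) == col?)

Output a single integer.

Answer: 64

Derivation:
1146 in binary = 10001111010
popcount(1146) = number of 1-bits in 10001111010 = 6
A col c satisfies (1146 AND c) == c iff every set bit of c is also set in 1146; each of the 6 set bits of 1146 can independently be on or off in c.
count = 2^6 = 64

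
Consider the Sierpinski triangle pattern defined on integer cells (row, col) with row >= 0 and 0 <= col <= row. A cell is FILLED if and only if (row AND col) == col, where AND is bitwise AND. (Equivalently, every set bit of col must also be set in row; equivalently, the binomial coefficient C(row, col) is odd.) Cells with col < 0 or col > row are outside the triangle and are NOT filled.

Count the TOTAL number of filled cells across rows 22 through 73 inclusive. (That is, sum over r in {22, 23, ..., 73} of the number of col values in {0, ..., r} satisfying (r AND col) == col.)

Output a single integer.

Answer: 684

Derivation:
r22=10110 pc3: +8 =8
r23=10111 pc4: +16 =24
r24=11000 pc2: +4 =28
r25=11001 pc3: +8 =36
r26=11010 pc3: +8 =44
r27=11011 pc4: +16 =60
r28=11100 pc3: +8 =68
r29=11101 pc4: +16 =84
r30=11110 pc4: +16 =100
r31=11111 pc5: +32 =132
r32=100000 pc1: +2 =134
r33=100001 pc2: +4 =138
r34=100010 pc2: +4 =142
r35=100011 pc3: +8 =150
r36=100100 pc2: +4 =154
r37=100101 pc3: +8 =162
r38=100110 pc3: +8 =170
r39=100111 pc4: +16 =186
r40=101000 pc2: +4 =190
r41=101001 pc3: +8 =198
r42=101010 pc3: +8 =206
r43=101011 pc4: +16 =222
r44=101100 pc3: +8 =230
r45=101101 pc4: +16 =246
r46=101110 pc4: +16 =262
r47=101111 pc5: +32 =294
r48=110000 pc2: +4 =298
r49=110001 pc3: +8 =306
r50=110010 pc3: +8 =314
r51=110011 pc4: +16 =330
r52=110100 pc3: +8 =338
r53=110101 pc4: +16 =354
r54=110110 pc4: +16 =370
r55=110111 pc5: +32 =402
r56=111000 pc3: +8 =410
r57=111001 pc4: +16 =426
r58=111010 pc4: +16 =442
r59=111011 pc5: +32 =474
r60=111100 pc4: +16 =490
r61=111101 pc5: +32 =522
r62=111110 pc5: +32 =554
r63=111111 pc6: +64 =618
r64=1000000 pc1: +2 =620
r65=1000001 pc2: +4 =624
r66=1000010 pc2: +4 =628
r67=1000011 pc3: +8 =636
r68=1000100 pc2: +4 =640
r69=1000101 pc3: +8 =648
r70=1000110 pc3: +8 =656
r71=1000111 pc4: +16 =672
r72=1001000 pc2: +4 =676
r73=1001001 pc3: +8 =684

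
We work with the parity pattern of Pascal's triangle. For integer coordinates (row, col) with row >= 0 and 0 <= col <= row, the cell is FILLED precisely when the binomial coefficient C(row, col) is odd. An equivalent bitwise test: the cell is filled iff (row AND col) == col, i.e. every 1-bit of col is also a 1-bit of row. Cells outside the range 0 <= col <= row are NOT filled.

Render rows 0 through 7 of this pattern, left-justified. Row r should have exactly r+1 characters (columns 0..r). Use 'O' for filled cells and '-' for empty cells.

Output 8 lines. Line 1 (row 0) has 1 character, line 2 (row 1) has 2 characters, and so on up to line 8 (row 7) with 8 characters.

r0=0: O
r1=1: OO
r2=10: O-O
r3=11: OOOO
r4=100: O---O
r5=101: OO--OO
r6=110: O-O-O-O
r7=111: OOOOOOOO

Answer: O
OO
O-O
OOOO
O---O
OO--OO
O-O-O-O
OOOOOOOO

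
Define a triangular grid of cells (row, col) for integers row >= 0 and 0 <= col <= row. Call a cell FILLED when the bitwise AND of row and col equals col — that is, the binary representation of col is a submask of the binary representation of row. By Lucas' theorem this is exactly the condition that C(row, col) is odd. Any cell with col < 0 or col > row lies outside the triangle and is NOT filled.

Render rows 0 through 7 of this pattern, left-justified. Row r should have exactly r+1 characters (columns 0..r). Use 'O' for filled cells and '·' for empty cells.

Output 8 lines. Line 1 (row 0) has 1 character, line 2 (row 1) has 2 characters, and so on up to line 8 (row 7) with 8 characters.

Answer: O
OO
O·O
OOOO
O···O
OO··OO
O·O·O·O
OOOOOOOO

Derivation:
r0=0: O
r1=1: OO
r2=10: O·O
r3=11: OOOO
r4=100: O···O
r5=101: OO··OO
r6=110: O·O·O·O
r7=111: OOOOOOOO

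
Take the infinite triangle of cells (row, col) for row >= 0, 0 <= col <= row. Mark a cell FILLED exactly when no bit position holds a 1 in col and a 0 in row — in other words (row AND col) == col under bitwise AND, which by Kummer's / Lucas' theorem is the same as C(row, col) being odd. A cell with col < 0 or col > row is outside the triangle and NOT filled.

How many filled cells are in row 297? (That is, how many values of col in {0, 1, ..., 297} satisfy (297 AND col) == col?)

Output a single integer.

297 in binary = 100101001
popcount(297) = number of 1-bits in 100101001 = 4
A col c satisfies (297 AND c) == c iff every set bit of c is also set in 297; each of the 4 set bits of 297 can independently be on or off in c.
count = 2^4 = 16

Answer: 16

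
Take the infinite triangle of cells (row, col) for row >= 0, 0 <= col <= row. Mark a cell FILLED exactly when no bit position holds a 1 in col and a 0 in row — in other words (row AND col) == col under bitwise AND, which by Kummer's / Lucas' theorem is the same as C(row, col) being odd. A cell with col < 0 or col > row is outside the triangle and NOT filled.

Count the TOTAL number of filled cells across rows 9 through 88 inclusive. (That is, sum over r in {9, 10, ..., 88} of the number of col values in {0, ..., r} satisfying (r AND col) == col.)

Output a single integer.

r9=1001 pc2: +4 =4
r10=1010 pc2: +4 =8
r11=1011 pc3: +8 =16
r12=1100 pc2: +4 =20
r13=1101 pc3: +8 =28
r14=1110 pc3: +8 =36
r15=1111 pc4: +16 =52
r16=10000 pc1: +2 =54
r17=10001 pc2: +4 =58
r18=10010 pc2: +4 =62
r19=10011 pc3: +8 =70
r20=10100 pc2: +4 =74
r21=10101 pc3: +8 =82
r22=10110 pc3: +8 =90
r23=10111 pc4: +16 =106
r24=11000 pc2: +4 =110
r25=11001 pc3: +8 =118
r26=11010 pc3: +8 =126
r27=11011 pc4: +16 =142
r28=11100 pc3: +8 =150
r29=11101 pc4: +16 =166
r30=11110 pc4: +16 =182
r31=11111 pc5: +32 =214
r32=100000 pc1: +2 =216
r33=100001 pc2: +4 =220
r34=100010 pc2: +4 =224
r35=100011 pc3: +8 =232
r36=100100 pc2: +4 =236
r37=100101 pc3: +8 =244
r38=100110 pc3: +8 =252
r39=100111 pc4: +16 =268
r40=101000 pc2: +4 =272
r41=101001 pc3: +8 =280
r42=101010 pc3: +8 =288
r43=101011 pc4: +16 =304
r44=101100 pc3: +8 =312
r45=101101 pc4: +16 =328
r46=101110 pc4: +16 =344
r47=101111 pc5: +32 =376
r48=110000 pc2: +4 =380
r49=110001 pc3: +8 =388
r50=110010 pc3: +8 =396
r51=110011 pc4: +16 =412
r52=110100 pc3: +8 =420
r53=110101 pc4: +16 =436
r54=110110 pc4: +16 =452
r55=110111 pc5: +32 =484
r56=111000 pc3: +8 =492
r57=111001 pc4: +16 =508
r58=111010 pc4: +16 =524
r59=111011 pc5: +32 =556
r60=111100 pc4: +16 =572
r61=111101 pc5: +32 =604
r62=111110 pc5: +32 =636
r63=111111 pc6: +64 =700
r64=1000000 pc1: +2 =702
r65=1000001 pc2: +4 =706
r66=1000010 pc2: +4 =710
r67=1000011 pc3: +8 =718
r68=1000100 pc2: +4 =722
r69=1000101 pc3: +8 =730
r70=1000110 pc3: +8 =738
r71=1000111 pc4: +16 =754
r72=1001000 pc2: +4 =758
r73=1001001 pc3: +8 =766
r74=1001010 pc3: +8 =774
r75=1001011 pc4: +16 =790
r76=1001100 pc3: +8 =798
r77=1001101 pc4: +16 =814
r78=1001110 pc4: +16 =830
r79=1001111 pc5: +32 =862
r80=1010000 pc2: +4 =866
r81=1010001 pc3: +8 =874
r82=1010010 pc3: +8 =882
r83=1010011 pc4: +16 =898
r84=1010100 pc3: +8 =906
r85=1010101 pc4: +16 =922
r86=1010110 pc4: +16 =938
r87=1010111 pc5: +32 =970
r88=1011000 pc3: +8 =978

Answer: 978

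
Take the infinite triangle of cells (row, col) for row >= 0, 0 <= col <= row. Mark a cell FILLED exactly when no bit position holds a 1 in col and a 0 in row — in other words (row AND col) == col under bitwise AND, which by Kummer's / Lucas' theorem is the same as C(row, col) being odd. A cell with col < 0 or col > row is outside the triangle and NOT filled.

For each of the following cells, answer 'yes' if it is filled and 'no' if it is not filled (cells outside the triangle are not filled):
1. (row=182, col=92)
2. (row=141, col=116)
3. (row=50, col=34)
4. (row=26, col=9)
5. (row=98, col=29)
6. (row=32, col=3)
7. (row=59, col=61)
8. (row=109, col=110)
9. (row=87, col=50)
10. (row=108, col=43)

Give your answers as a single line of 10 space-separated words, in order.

Answer: no no yes no no no no no no no

Derivation:
(182,92): row=0b10110110, col=0b1011100, row AND col = 0b10100 = 20; 20 != 92 -> empty
(141,116): row=0b10001101, col=0b1110100, row AND col = 0b100 = 4; 4 != 116 -> empty
(50,34): row=0b110010, col=0b100010, row AND col = 0b100010 = 34; 34 == 34 -> filled
(26,9): row=0b11010, col=0b1001, row AND col = 0b1000 = 8; 8 != 9 -> empty
(98,29): row=0b1100010, col=0b11101, row AND col = 0b0 = 0; 0 != 29 -> empty
(32,3): row=0b100000, col=0b11, row AND col = 0b0 = 0; 0 != 3 -> empty
(59,61): col outside [0, 59] -> not filled
(109,110): col outside [0, 109] -> not filled
(87,50): row=0b1010111, col=0b110010, row AND col = 0b10010 = 18; 18 != 50 -> empty
(108,43): row=0b1101100, col=0b101011, row AND col = 0b101000 = 40; 40 != 43 -> empty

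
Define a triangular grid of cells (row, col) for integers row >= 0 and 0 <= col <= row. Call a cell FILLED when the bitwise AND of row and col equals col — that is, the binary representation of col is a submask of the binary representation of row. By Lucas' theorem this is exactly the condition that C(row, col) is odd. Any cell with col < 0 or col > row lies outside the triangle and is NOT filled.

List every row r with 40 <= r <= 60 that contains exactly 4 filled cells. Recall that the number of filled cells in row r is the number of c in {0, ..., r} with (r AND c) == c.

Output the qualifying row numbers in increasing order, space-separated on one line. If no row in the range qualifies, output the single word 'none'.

Answer: 40 48

Derivation:
Row r has 2^popcount(r) filled cells, so we need popcount(r) = log2(4) = 2.
Scan r = 40..60 and keep those with exactly 2 one-bits:
r=40=101000 popcount=2 -> KEEP
r=41=101001 popcount=3 -> skip
r=42=101010 popcount=3 -> skip
r=43=101011 popcount=4 -> skip
r=44=101100 popcount=3 -> skip
r=45=101101 popcount=4 -> skip
r=46=101110 popcount=4 -> skip
r=47=101111 popcount=5 -> skip
r=48=110000 popcount=2 -> KEEP
r=49=110001 popcount=3 -> skip
r=50=110010 popcount=3 -> skip
r=51=110011 popcount=4 -> skip
r=52=110100 popcount=3 -> skip
r=53=110101 popcount=4 -> skip
r=54=110110 popcount=4 -> skip
r=55=110111 popcount=5 -> skip
r=56=111000 popcount=3 -> skip
r=57=111001 popcount=4 -> skip
r=58=111010 popcount=4 -> skip
r=59=111011 popcount=5 -> skip
r=60=111100 popcount=4 -> skip
Kept rows: 40 48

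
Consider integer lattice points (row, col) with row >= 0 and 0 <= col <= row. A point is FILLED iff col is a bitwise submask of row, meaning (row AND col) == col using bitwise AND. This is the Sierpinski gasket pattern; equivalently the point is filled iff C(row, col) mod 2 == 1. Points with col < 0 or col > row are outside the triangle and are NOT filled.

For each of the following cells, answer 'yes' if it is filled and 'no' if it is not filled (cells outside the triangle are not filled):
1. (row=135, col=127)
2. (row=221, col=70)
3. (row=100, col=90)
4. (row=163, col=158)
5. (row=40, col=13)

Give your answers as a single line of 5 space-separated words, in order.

Answer: no no no no no

Derivation:
(135,127): row=0b10000111, col=0b1111111, row AND col = 0b111 = 7; 7 != 127 -> empty
(221,70): row=0b11011101, col=0b1000110, row AND col = 0b1000100 = 68; 68 != 70 -> empty
(100,90): row=0b1100100, col=0b1011010, row AND col = 0b1000000 = 64; 64 != 90 -> empty
(163,158): row=0b10100011, col=0b10011110, row AND col = 0b10000010 = 130; 130 != 158 -> empty
(40,13): row=0b101000, col=0b1101, row AND col = 0b1000 = 8; 8 != 13 -> empty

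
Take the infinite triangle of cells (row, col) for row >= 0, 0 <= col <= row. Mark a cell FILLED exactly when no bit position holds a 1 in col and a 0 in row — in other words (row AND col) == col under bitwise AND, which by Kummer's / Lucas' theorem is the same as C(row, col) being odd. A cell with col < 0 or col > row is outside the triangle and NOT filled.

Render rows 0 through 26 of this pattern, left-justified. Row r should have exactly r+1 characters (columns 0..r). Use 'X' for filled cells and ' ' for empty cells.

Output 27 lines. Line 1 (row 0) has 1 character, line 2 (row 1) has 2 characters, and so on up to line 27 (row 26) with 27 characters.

Answer: X
XX
X X
XXXX
X   X
XX  XX
X X X X
XXXXXXXX
X       X
XX      XX
X X     X X
XXXX    XXXX
X   X   X   X
XX  XX  XX  XX
X X X X X X X X
XXXXXXXXXXXXXXXX
X               X
XX              XX
X X             X X
XXXX            XXXX
X   X           X   X
XX  XX          XX  XX
X X X X         X X X X
XXXXXXXX        XXXXXXXX
X       X       X       X
XX      XX      XX      XX
X X     X X     X X     X X

Derivation:
r0=0: X
r1=1: XX
r2=10: X X
r3=11: XXXX
r4=100: X   X
r5=101: XX  XX
r6=110: X X X X
r7=111: XXXXXXXX
r8=1000: X       X
r9=1001: XX      XX
r10=1010: X X     X X
r11=1011: XXXX    XXXX
r12=1100: X   X   X   X
r13=1101: XX  XX  XX  XX
r14=1110: X X X X X X X X
r15=1111: XXXXXXXXXXXXXXXX
r16=10000: X               X
r17=10001: XX              XX
r18=10010: X X             X X
r19=10011: XXXX            XXXX
r20=10100: X   X           X   X
r21=10101: XX  XX          XX  XX
r22=10110: X X X X         X X X X
r23=10111: XXXXXXXX        XXXXXXXX
r24=11000: X       X       X       X
r25=11001: XX      XX      XX      XX
r26=11010: X X     X X     X X     X X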